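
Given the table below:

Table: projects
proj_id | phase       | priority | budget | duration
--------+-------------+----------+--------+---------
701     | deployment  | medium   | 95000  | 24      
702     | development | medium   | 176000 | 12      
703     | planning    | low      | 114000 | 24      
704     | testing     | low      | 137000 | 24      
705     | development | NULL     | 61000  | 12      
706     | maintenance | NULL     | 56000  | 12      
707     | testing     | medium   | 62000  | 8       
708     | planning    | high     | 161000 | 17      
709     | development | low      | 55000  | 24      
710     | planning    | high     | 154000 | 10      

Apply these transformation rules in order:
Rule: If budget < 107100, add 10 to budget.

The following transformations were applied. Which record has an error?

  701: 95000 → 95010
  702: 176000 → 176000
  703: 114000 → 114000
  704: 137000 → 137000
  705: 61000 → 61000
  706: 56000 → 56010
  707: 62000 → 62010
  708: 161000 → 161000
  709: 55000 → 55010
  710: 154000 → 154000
Record 705 has an error. The correct transformed value should be 61010, not 61000.

Step 1: Check each record against the rule
Step 2: Record 705 has budget = 61000
Step 3: Since 61000 < 107100, the bonus should have been applied
Step 4: Correct value = 61010, but claimed value = 61000
Conclusion: Record 705 has the error.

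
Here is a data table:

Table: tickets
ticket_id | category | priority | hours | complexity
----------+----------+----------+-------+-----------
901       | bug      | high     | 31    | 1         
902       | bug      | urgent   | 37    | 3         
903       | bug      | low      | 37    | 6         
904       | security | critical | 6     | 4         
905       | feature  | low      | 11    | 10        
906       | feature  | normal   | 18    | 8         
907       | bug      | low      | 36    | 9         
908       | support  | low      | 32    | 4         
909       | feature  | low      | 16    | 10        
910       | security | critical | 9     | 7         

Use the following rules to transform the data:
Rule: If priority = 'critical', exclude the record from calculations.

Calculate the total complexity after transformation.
51

Step 1: Identify records where priority = 'critical'
Step 2: The excluded records sum to 11
Step 3: Original total complexity = 62
Step 4: Remaining total = 62 - 11 = 51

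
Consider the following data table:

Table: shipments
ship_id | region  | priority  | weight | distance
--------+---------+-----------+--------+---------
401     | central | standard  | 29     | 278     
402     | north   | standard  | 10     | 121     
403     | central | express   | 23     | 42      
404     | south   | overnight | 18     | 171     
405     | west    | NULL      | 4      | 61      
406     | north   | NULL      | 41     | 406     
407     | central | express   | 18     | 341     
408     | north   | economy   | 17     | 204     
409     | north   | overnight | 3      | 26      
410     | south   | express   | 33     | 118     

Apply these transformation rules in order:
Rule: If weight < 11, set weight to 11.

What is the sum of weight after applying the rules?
212

Step 1: 3 records have weight < 11
Step 2: These records originally summed to 17
Step 3: After setting to minimum: 3 × 11 = 33
Step 4: Unaffected records sum: 179
Step 5: Final sum = 33 + 179 = 212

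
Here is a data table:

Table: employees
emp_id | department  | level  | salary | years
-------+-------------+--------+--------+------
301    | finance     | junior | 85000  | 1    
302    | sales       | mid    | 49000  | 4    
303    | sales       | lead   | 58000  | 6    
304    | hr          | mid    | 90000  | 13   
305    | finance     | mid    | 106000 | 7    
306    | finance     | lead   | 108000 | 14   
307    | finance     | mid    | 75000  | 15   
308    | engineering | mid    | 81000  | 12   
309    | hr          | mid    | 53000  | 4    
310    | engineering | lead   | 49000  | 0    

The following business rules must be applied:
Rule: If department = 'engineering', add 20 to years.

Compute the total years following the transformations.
116

Step 1: Count records where department = 'engineering': 2
Step 2: Total bonus added: 2 × 20 = 40
Step 3: Original sum of years: 76
Step 4: Final sum = 76 + 40 = 116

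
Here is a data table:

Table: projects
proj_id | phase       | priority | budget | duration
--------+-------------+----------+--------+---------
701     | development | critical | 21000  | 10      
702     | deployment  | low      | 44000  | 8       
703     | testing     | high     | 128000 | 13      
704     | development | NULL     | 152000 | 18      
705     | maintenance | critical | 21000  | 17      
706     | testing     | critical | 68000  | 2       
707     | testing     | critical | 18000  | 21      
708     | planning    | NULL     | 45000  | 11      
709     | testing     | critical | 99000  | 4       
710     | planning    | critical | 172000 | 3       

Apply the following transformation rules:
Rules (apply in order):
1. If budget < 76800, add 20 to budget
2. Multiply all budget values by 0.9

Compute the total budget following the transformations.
691308.0

Step 1: Apply Rule 1 - Add 20 to records with budget < 76800
  - 6 records affected: 217000 + (6 × 20) = 217120
  - Unaffected records: 551000
  - Sum after Rule 1: 768120
Step 2: Apply Rule 2 - Multiply all by 0.9
  - 768120 × 0.9 = 691308.0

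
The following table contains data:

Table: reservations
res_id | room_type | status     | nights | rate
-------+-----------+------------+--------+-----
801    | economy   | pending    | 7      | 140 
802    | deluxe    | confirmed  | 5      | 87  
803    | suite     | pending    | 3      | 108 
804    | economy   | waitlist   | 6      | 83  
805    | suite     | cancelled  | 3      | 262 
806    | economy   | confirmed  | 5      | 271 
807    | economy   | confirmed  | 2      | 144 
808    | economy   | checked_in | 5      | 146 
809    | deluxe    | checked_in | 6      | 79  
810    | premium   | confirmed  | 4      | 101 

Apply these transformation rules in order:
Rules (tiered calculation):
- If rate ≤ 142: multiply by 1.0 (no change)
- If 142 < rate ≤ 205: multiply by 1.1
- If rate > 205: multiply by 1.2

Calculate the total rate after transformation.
1556.6

Step 1: Tier 1 (rate ≤ 142): 6 records, sum = 598 × 1.0 = 598.0
Step 2: Tier 2 (142 < rate ≤ 205): 2 records, sum = 290 × 1.1 = 319.0
Step 3: Tier 3 (rate > 205): 2 records, sum = 533 × 1.2 = 639.6
Step 4: Final sum = 598.0 + 319.0 + 639.6 = 1556.6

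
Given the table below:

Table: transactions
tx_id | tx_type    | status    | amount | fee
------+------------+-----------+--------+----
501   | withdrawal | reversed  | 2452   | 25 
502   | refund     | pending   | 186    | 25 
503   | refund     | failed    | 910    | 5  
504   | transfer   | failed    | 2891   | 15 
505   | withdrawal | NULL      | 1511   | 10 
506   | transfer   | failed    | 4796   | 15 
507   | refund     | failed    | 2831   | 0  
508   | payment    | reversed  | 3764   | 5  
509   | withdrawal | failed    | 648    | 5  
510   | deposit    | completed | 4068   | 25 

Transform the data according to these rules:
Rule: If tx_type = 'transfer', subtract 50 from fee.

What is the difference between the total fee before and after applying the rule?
100

Step 1: Original sum of fee = 130
Step 2: 2 records have tx_type = 'transfer'
Step 3: Each affected record changes by -50
Step 4: Total change = 2 × -50 = -100
Step 5: New sum = 130 + -100 = 30
Step 6: Difference = |30 - 130| = 100
        (Sum decreased by 100)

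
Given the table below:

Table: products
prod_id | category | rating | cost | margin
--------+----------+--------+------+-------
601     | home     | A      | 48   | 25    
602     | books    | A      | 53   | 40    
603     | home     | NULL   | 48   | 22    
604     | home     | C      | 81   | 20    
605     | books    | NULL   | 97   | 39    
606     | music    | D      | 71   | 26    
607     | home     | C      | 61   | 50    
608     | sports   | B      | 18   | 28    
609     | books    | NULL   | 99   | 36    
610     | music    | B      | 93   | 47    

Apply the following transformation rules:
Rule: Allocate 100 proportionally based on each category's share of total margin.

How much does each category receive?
books: 34.53, home: 35.14, music: 21.92, sports: 8.41

Step 1: Calculate total margin = 333
Step 2: Calculate each category's proportion:
  books: 115/333 = 34.53% → 34.53
  home: 117/333 = 35.14% → 35.14
  music: 73/333 = 21.92% → 21.92
  sports: 28/333 = 8.41% → 8.41
Step 3: Verify: sum of allocations ≈ 100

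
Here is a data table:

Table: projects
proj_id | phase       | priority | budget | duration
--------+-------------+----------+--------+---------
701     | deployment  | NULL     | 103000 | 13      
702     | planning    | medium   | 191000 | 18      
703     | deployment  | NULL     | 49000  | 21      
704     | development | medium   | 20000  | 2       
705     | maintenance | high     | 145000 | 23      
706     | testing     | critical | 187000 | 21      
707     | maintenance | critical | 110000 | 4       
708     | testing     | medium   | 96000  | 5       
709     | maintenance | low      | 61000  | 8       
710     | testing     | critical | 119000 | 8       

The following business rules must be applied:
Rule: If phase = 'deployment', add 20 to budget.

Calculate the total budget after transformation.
1081040

Step 1: Count records where phase = 'deployment': 2
Step 2: Total bonus added: 2 × 20 = 40
Step 3: Original sum of budget: 1081000
Step 4: Final sum = 1081000 + 40 = 1081040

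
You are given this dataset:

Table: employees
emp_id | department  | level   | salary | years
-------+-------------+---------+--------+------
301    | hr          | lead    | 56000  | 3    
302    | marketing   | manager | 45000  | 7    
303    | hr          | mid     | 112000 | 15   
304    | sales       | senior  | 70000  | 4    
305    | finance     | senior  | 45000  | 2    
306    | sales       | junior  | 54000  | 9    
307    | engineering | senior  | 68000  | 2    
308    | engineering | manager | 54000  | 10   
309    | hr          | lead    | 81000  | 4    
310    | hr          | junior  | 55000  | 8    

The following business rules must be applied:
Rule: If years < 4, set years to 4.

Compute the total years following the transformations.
69

Step 1: 3 records have years < 4
Step 2: These records originally summed to 7
Step 3: After setting to minimum: 3 × 4 = 12
Step 4: Unaffected records sum: 57
Step 5: Final sum = 12 + 57 = 69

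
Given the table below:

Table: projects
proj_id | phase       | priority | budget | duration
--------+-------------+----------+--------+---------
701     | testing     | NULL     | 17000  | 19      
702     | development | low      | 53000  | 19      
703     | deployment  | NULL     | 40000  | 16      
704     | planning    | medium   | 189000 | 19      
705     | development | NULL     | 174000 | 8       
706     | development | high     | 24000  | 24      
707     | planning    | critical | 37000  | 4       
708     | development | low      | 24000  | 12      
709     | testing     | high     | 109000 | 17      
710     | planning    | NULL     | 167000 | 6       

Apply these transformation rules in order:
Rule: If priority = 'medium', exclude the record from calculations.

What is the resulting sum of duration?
125

Step 1: Identify records where priority = 'medium'
Step 2: The excluded records sum to 19
Step 3: Original total duration = 144
Step 4: Remaining total = 144 - 19 = 125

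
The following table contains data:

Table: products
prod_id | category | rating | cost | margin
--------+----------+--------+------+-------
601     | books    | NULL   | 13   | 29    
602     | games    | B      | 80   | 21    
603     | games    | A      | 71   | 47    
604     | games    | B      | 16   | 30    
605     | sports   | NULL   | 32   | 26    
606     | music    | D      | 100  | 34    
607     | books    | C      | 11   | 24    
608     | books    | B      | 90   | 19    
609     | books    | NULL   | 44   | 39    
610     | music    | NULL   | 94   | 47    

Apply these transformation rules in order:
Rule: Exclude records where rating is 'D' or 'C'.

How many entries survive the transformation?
8

Step 1: Count records to exclude
  - 1 (D) + 1 (C) = 2 records
Step 2: Total records: 10
Step 3: Remaining = 10 - 2 = 8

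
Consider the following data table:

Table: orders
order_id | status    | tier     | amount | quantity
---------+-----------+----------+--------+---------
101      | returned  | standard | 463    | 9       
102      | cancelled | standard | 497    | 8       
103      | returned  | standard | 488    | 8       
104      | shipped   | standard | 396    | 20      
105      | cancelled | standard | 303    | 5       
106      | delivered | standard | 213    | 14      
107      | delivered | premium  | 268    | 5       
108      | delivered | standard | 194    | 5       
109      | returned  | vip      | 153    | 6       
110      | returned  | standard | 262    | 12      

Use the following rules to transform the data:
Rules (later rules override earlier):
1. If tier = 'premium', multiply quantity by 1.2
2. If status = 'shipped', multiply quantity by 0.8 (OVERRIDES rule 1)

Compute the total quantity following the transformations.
89.0

Step 1: Rule 2 takes priority for records with status = 'shipped'
  - 1 records: 20 × 0.8 = 16.0
Step 2: Rule 1 applies to remaining records with tier = 'premium'
  - 1 records: 5 × 1.2 = 6.0
Step 3: Other records unchanged: 67
Step 4: Final sum = 16.0 + 6.0 + 67 = 89.0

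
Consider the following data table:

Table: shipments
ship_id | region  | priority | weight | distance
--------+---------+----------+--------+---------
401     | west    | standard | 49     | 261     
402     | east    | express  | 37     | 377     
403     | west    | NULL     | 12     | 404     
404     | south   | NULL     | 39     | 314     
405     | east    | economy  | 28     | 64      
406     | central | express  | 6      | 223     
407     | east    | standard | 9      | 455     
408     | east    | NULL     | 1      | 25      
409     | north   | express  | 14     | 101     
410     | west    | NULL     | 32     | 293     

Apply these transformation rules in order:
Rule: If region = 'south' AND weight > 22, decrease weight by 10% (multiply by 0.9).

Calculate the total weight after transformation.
223.1

Step 1: Find records where region = 'south' AND weight > 22
Step 2: 1 records match, summing to 39
Step 3: After multiplier: 39 × 0.9 = 35.1
Step 4: Unaffected records sum: 188
Step 5: Final sum = 35.1 + 188 = 223.1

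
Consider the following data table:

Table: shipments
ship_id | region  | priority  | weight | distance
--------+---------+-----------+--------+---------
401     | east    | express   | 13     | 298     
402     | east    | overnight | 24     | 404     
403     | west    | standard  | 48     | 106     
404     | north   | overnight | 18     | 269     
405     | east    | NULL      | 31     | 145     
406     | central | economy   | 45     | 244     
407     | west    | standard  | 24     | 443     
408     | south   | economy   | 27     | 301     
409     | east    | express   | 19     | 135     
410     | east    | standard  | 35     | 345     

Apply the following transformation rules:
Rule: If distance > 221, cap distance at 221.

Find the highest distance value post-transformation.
221

Step 1: Original maximum distance = 443
Step 2: Apply cap at 221
Step 3: 7 records had distance > 221 and were capped
Step 4: Maximum after transformation = 221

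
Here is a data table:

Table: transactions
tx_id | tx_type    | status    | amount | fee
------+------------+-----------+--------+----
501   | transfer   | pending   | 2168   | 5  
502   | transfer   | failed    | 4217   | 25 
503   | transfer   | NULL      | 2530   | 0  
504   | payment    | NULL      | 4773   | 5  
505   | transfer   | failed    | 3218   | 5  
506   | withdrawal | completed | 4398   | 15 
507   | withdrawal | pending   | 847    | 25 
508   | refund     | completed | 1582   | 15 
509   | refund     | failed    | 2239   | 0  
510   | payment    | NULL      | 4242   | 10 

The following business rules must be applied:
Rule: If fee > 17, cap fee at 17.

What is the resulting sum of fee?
89

Step 1: 2 records have fee > 17
Step 2: These records originally summed to 50
Step 3: After capping: 2 × 17 = 34
Step 4: Unaffected records sum: 55
Step 5: Final sum = 34 + 55 = 89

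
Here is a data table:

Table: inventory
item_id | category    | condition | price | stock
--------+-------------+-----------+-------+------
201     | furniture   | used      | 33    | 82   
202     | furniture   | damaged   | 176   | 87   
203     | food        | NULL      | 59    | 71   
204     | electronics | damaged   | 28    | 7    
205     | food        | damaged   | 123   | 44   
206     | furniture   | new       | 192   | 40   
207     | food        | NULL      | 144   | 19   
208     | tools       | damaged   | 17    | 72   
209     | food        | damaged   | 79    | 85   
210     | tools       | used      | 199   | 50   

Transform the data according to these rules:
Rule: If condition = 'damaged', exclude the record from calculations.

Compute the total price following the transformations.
627

Step 1: Identify records where condition = 'damaged'
Step 2: The excluded records sum to 423
Step 3: Original total price = 1050
Step 4: Remaining total = 1050 - 423 = 627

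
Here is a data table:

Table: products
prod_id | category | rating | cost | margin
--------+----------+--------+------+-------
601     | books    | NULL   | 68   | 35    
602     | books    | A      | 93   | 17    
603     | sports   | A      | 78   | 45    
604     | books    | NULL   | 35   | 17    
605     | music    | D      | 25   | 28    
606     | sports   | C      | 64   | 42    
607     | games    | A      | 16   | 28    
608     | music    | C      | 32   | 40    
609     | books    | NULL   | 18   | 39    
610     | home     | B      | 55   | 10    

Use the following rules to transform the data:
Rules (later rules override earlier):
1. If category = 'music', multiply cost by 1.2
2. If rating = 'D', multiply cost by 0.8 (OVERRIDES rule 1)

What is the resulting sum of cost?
485.4

Step 1: Rule 2 takes priority for records with rating = 'D'
  - 1 records: 25 × 0.8 = 20.0
Step 2: Rule 1 applies to remaining records with category = 'music'
  - 1 records: 32 × 1.2 = 38.4
Step 3: Other records unchanged: 427
Step 4: Final sum = 20.0 + 38.4 + 427 = 485.4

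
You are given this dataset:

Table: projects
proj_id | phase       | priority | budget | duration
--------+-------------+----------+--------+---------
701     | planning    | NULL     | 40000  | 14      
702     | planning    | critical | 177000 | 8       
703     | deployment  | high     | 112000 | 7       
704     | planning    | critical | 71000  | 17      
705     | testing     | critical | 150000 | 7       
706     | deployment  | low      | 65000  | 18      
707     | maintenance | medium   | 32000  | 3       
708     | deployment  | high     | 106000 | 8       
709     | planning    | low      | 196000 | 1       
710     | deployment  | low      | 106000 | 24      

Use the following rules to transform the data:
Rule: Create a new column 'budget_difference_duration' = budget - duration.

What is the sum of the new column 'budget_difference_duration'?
1054893

Step 1: For each record, compute budget - duration
Example calculations:
  40000 - 14 = 39986
  177000 - 8 = 176992
  112000 - 7 = 111993
  ...
Step 2: Sum all derived values
Step 3: Total = 1054893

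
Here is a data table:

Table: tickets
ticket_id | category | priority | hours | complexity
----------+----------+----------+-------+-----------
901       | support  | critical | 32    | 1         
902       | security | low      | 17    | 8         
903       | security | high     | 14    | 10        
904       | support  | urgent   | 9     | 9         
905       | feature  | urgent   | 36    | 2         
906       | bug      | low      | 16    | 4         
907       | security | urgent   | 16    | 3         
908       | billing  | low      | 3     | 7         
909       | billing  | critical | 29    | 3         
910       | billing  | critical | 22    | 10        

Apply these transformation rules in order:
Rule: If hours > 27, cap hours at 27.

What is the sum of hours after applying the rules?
178

Step 1: 3 records have hours > 27
Step 2: These records originally summed to 97
Step 3: After capping: 3 × 27 = 81
Step 4: Unaffected records sum: 97
Step 5: Final sum = 81 + 97 = 178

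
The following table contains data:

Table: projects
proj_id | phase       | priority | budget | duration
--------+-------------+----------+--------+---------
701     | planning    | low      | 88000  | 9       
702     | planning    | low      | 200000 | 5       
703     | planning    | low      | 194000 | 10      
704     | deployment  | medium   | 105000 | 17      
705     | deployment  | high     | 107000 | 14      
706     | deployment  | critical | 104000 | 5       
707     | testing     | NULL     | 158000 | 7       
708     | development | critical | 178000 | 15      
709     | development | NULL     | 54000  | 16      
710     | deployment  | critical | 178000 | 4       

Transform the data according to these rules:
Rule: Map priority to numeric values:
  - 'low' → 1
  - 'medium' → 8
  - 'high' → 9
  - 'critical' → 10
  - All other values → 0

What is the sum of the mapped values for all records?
50

Step 1: Apply mapping to each record
Step 2: Count by status:
  'low': 3 records × 1 = 3
  'medium': 1 records × 8 = 8
  'high': 1 records × 9 = 9
  'critical': 3 records × 10 = 30
Step 3: Sum all mapped values = 50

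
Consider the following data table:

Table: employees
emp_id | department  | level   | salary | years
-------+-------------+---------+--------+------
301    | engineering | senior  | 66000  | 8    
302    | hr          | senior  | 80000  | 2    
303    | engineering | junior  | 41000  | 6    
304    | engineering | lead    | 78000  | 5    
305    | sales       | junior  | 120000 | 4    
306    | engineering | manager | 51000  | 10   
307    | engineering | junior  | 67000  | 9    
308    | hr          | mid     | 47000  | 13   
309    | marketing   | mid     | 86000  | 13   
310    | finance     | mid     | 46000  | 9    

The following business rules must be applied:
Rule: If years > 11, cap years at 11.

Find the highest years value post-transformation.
11

Step 1: Original maximum years = 13
Step 2: Apply cap at 11
Step 3: 2 records had years > 11 and were capped
Step 4: Maximum after transformation = 11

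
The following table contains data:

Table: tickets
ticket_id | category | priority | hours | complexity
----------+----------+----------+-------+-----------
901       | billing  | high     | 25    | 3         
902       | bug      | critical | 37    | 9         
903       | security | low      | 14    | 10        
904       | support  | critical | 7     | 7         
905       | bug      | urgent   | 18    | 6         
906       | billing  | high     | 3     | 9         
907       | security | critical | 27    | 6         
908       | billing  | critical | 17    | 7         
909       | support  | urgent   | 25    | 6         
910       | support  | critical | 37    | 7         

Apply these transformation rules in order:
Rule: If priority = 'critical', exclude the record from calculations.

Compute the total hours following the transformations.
85

Step 1: Identify records where priority = 'critical'
Step 2: The excluded records sum to 125
Step 3: Original total hours = 210
Step 4: Remaining total = 210 - 125 = 85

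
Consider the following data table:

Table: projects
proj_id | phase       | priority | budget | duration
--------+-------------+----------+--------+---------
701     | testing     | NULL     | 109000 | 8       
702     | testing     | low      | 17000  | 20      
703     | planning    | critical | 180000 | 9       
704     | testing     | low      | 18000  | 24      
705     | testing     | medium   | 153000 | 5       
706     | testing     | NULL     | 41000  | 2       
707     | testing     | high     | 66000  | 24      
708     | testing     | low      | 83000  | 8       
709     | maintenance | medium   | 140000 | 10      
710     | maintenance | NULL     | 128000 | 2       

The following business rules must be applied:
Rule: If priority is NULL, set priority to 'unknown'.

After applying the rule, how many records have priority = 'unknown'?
3

Step 1: Count records where priority IS NULL
Step 2: Found 3 records with NULL priority
Step 3: These records will have priority set to 'unknown'
Step 4: Records already having priority = 'unknown': 0
Step 5: Answer: 3 + 0 = 3 records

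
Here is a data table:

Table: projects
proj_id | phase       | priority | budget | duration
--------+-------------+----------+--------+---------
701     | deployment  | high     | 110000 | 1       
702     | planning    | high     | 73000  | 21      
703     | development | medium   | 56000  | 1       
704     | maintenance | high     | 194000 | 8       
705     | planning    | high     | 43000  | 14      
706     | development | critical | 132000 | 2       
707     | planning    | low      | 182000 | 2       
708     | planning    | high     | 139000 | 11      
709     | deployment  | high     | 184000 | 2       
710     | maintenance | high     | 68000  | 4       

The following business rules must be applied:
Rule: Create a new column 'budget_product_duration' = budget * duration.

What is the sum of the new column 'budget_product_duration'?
6650000

Step 1: For each record, compute budget * duration
Example calculations:
  110000 * 1 = 110000
  73000 * 21 = 1533000
  56000 * 1 = 56000
  ...
Step 2: Sum all derived values
Step 3: Total = 6650000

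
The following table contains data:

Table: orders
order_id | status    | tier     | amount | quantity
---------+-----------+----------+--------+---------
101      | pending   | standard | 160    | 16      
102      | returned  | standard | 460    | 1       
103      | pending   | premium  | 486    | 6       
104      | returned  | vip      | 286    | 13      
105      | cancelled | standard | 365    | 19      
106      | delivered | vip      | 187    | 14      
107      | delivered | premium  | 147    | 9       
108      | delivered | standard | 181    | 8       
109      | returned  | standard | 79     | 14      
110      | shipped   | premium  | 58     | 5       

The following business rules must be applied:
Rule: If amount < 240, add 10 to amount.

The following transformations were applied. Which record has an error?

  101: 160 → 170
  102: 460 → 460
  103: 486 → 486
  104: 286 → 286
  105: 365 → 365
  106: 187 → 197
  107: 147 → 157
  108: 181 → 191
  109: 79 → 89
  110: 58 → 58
Record 110 has an error. The correct transformed value should be 68, not 58.

Step 1: Check each record against the rule
Step 2: Record 110 has amount = 58
Step 3: Since 58 < 240, the bonus should have been applied
Step 4: Correct value = 68, but claimed value = 58
Conclusion: Record 110 has the error.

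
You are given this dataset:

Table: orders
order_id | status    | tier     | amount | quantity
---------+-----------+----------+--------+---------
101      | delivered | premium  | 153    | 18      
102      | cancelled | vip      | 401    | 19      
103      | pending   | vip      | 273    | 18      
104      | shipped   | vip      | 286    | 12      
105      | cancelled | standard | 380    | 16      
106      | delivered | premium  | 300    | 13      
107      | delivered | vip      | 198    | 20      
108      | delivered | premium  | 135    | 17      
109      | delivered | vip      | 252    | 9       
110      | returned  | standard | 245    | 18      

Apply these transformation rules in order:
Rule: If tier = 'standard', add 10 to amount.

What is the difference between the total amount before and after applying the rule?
20

Step 1: Original sum of amount = 2623
Step 2: 2 records have tier = 'standard'
Step 3: Each affected record changes by 10
Step 4: Total change = 2 × 10 = 20
Step 5: New sum = 2623 + 20 = 2643
Step 6: Difference = |2643 - 2623| = 20
        (Sum increased by 20)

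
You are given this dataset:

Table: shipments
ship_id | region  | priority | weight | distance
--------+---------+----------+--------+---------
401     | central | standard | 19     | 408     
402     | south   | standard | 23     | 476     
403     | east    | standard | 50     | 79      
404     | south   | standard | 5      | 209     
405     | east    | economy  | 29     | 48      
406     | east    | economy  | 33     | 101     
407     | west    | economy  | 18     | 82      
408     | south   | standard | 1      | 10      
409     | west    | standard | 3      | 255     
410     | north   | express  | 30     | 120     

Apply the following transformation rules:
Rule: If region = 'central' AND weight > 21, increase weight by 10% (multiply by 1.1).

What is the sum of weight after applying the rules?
211

Step 1: Find records where region = 'central' AND weight > 21
Step 2: 0 records match, summing to 0
Step 3: After multiplier: 0 × 1.1 = 0.0
Step 4: Unaffected records sum: 211
Step 5: Final sum = 0.0 + 211 = 211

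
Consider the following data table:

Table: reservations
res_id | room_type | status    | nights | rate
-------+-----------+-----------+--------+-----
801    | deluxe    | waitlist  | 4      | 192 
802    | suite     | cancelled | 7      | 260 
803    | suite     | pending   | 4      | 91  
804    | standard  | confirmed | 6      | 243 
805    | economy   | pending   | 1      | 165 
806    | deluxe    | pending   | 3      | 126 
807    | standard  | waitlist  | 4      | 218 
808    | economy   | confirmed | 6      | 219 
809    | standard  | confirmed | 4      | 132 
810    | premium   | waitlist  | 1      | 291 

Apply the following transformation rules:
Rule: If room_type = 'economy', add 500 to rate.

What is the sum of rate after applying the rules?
2937

Step 1: Count records where room_type = 'economy': 2
Step 2: Total bonus added: 2 × 500 = 1000
Step 3: Original sum of rate: 1937
Step 4: Final sum = 1937 + 1000 = 2937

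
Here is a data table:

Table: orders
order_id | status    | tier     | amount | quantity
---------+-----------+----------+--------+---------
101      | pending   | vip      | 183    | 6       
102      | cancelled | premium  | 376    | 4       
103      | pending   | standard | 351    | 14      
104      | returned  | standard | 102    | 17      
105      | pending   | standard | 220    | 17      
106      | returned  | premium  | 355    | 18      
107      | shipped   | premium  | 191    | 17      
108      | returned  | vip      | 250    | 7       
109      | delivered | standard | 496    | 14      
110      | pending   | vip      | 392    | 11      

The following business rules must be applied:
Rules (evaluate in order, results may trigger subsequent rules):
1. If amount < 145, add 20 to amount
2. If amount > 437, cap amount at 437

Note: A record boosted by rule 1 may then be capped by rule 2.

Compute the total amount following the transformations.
2877

Step 1: Apply rule 1 to records with amount < 145
  - 1 records get bonus of 20
  - Of these, 0 records then exceed 437 and get capped
Step 2: Apply rule 2 to records with amount > 437
  - 1 records (original) are capped
Step 3: Calculate final sum = 2877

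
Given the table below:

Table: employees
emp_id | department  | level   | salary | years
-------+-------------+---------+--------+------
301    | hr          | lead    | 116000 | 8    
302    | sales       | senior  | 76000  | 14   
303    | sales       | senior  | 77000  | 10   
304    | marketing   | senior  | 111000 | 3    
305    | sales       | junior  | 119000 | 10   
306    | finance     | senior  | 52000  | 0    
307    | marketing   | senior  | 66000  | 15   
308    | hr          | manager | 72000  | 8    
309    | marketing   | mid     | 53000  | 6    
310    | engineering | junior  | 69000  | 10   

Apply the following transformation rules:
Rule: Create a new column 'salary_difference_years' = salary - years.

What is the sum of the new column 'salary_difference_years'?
810916

Step 1: For each record, compute salary - years
Example calculations:
  116000 - 8 = 115992
  76000 - 14 = 75986
  77000 - 10 = 76990
  ...
Step 2: Sum all derived values
Step 3: Total = 810916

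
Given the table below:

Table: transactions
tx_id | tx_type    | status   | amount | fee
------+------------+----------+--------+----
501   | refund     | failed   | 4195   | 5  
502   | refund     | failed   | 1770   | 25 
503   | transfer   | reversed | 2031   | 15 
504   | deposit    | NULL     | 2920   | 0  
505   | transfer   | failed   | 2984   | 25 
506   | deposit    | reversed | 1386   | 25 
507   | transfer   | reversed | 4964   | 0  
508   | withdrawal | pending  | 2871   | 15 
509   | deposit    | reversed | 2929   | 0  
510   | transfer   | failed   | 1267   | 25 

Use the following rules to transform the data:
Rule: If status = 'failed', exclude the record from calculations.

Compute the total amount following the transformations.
17101

Step 1: Identify records where status = 'failed'
Step 2: The excluded records sum to 10216
Step 3: Original total amount = 27317
Step 4: Remaining total = 27317 - 10216 = 17101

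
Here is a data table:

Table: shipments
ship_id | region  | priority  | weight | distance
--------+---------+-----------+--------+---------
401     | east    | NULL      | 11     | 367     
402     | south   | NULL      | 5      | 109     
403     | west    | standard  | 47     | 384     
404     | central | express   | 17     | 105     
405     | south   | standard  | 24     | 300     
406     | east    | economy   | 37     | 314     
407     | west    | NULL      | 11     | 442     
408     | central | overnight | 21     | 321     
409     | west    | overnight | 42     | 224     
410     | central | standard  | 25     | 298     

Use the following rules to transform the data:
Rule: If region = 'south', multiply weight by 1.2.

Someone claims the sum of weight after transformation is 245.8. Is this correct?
Yes, the result is correct.

Step 1: Calculate the correct sum after transformation
Step 2: Apply multiplier 1.2 to records where region = 'south'
Step 3: Correct result = 245.8
Step 4: Claimed result = 245.8
Step 5: 245.8 = 245.8 ✓
Conclusion: The claimed result is correct.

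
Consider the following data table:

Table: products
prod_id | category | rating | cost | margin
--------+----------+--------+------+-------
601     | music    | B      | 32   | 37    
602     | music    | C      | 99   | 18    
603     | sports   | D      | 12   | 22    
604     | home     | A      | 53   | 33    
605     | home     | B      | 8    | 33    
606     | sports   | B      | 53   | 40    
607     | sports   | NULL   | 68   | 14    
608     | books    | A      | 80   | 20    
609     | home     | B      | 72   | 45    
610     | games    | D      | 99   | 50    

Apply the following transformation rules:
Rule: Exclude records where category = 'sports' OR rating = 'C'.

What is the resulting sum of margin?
218

Step 1: Find records where category = 'sports' OR rating = 'C'
Step 2: 4 records match, summing to 94
Step 3: Original sum: 312
Step 4: Remaining sum = 312 - 94 = 218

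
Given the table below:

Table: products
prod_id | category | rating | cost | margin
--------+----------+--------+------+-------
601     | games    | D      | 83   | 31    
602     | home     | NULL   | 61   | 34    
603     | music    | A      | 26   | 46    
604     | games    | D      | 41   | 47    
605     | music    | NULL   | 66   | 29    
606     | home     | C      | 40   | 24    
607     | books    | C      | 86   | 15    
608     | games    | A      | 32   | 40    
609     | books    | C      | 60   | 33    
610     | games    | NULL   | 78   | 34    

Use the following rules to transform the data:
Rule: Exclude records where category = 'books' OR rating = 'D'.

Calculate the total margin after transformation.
207

Step 1: Find records where category = 'books' OR rating = 'D'
Step 2: 4 records match, summing to 126
Step 3: Original sum: 333
Step 4: Remaining sum = 333 - 126 = 207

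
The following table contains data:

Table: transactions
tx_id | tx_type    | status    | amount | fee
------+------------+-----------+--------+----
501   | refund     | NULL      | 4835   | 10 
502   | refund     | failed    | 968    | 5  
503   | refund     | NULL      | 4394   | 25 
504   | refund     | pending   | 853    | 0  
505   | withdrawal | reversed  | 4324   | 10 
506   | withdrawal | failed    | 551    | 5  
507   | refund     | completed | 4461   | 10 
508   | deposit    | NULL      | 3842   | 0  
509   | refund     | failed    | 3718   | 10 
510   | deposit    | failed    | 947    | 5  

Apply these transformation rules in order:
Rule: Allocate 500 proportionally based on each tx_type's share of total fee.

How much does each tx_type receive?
deposit: 31.25, refund: 375.0, withdrawal: 93.75

Step 1: Calculate total fee = 80
Step 2: Calculate each tx_type's proportion:
  deposit: 5/80 = 6.25% → 31.25
  refund: 60/80 = 75.00% → 375.0
  withdrawal: 15/80 = 18.75% → 93.75
Step 3: Verify: sum of allocations ≈ 500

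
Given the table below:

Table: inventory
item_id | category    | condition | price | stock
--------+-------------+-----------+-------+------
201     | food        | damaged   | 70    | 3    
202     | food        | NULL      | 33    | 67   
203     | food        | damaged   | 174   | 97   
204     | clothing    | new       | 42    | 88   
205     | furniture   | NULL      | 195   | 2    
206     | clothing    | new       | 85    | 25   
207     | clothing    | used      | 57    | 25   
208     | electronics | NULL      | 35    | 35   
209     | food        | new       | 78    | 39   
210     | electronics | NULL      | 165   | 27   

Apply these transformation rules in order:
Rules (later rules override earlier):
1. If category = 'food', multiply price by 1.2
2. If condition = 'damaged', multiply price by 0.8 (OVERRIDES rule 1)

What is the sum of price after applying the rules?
907.4

Step 1: Rule 2 takes priority for records with condition = 'damaged'
  - 2 records: 244 × 0.8 = 195.2
Step 2: Rule 1 applies to remaining records with category = 'food'
  - 2 records: 111 × 1.2 = 133.2
Step 3: Other records unchanged: 579
Step 4: Final sum = 195.2 + 133.2 + 579 = 907.4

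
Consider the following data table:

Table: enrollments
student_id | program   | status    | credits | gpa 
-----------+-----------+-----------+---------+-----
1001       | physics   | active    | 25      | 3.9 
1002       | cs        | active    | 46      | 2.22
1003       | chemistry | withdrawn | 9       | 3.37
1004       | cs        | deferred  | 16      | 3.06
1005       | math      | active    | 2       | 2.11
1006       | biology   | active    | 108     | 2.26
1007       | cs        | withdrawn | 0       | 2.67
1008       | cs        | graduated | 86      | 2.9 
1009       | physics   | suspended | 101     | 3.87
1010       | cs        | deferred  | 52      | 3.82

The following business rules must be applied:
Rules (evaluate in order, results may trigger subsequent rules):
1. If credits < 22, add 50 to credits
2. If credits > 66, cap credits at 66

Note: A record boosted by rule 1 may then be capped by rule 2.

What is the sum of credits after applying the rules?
548

Step 1: Apply rule 1 to records with credits < 22
  - 4 records get bonus of 50
  - Of these, 0 records then exceed 66 and get capped
Step 2: Apply rule 2 to records with credits > 66
  - 3 records (original) are capped
Step 3: Calculate final sum = 548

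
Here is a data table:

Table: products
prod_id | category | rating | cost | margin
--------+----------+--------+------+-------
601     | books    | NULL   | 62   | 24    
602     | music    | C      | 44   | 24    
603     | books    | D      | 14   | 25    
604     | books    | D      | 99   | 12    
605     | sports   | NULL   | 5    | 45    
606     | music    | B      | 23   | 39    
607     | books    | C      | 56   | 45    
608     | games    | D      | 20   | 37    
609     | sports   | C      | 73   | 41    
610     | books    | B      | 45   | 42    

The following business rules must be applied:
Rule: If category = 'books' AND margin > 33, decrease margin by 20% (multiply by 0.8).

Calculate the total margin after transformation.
316.6

Step 1: Find records where category = 'books' AND margin > 33
Step 2: 2 records match, summing to 87
Step 3: After multiplier: 87 × 0.8 = 69.6
Step 4: Unaffected records sum: 247
Step 5: Final sum = 69.6 + 247 = 316.6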